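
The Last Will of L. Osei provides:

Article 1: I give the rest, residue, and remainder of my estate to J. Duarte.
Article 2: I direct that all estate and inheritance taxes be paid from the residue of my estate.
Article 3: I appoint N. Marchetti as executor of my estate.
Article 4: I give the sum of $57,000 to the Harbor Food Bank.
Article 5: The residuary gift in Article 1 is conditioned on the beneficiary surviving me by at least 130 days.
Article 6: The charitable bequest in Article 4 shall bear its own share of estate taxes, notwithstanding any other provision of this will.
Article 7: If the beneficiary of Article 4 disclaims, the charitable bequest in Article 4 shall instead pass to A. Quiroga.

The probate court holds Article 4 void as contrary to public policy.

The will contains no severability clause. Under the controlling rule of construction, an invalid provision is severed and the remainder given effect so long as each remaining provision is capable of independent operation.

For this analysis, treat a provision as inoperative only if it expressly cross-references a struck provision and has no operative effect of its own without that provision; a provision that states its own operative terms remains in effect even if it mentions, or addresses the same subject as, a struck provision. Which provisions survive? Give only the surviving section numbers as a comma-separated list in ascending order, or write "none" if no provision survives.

1, 2, 3, 5

Article 4 is struck. Article 6 merely fixes the tax charge on Article 4; with Article 4 gone it has nothing to operate on and falls away. The only function of Article 7 is the alternative disposition for Article 4, so it cannot stand once Article 4 is removed. With no severability clause, the stated default rule severs what cannot stand and enforces each remaining provision that can operate on its own. That leaves Article 1, Article 2, Article 3, and Article 5 in effect.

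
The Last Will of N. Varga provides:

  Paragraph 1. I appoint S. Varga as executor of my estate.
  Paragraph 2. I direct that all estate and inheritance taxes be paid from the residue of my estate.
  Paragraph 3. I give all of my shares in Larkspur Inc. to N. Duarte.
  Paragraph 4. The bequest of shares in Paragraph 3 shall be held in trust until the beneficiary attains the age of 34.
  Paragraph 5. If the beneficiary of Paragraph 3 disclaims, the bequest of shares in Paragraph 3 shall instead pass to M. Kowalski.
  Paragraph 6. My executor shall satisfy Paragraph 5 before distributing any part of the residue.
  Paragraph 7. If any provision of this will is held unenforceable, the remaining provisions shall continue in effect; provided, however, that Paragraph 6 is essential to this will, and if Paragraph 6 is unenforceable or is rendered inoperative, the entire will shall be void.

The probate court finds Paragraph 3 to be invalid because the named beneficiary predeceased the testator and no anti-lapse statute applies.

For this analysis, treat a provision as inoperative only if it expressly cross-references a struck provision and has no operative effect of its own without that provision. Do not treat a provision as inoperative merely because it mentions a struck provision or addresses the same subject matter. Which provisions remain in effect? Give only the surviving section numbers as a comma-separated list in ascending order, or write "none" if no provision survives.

Paragraph 3 is struck. Paragraph 4 has no operative effect of its own apart from Paragraph 3 and is therefore inoperative. Paragraph 5 has no operative effect of its own apart from Paragraph 3 and is therefore inoperative. Paragraph 6 merely fixes the priority direction for Paragraph 5; with Paragraph 5 gone it has nothing to operate on and falls away. Paragraph 7 makes Paragraph 6 an essential term, and Paragraph 6 has been rendered inoperative by the cascade; under Paragraph 7, the entire will is therefore void. No provision of the will survives.

none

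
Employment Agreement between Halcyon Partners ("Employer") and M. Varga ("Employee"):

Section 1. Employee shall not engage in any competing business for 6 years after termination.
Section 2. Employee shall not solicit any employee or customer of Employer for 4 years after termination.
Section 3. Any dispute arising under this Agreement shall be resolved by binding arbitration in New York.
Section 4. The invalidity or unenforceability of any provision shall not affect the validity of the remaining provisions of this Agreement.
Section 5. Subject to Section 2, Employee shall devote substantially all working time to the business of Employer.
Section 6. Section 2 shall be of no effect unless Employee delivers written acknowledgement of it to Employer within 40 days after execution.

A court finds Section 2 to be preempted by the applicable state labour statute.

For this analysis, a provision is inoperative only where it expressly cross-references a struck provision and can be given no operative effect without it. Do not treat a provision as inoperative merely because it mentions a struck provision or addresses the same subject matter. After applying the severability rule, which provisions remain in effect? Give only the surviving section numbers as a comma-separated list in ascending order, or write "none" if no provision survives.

Section 2 is struck. The only function of Section 6 is the acknowledgement condition for Section 2, so it cannot stand once Section 2 is removed. Although Section 5 refers to Section 2, its operative terms do not depend on Section 2, so it remains in effect. Under the severability clause in Section 4, the remaining provisions continue in force. The provisions still in force are Section 1, Section 3, Section 4, and Section 5.

1, 3, 4, 5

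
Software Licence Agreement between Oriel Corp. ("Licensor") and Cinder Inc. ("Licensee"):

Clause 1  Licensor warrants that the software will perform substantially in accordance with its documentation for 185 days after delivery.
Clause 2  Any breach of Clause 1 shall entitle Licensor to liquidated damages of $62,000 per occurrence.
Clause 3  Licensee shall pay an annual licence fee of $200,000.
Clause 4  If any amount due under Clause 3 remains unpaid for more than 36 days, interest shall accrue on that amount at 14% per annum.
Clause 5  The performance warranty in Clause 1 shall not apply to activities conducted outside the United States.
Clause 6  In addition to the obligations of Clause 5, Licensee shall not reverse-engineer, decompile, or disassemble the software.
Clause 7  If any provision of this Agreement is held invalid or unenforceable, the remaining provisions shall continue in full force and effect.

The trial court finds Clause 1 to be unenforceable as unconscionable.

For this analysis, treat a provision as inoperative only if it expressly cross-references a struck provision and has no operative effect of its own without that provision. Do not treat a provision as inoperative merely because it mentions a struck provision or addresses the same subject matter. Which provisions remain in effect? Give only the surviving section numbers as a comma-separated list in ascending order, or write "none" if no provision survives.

3, 4, 6, 7

Clause 1 is struck. Clause 2 does nothing except set the liquidated-damages amount by reference to Clause 1; with Clause 1 gone it has no independent effect and is inoperative. The whole of Clause 5 is the carve-out from the performance warranty, defined by reference to Clause 1, so Clause 5 cannot stand once Clause 1 is removed. Clause 6 mentions Clause 5 but its own obligation stands independently of Clause 5, so Clause 6 is not affected. Clause 7 is a severability clause and preserves every provision that can still be given independent effect. The provisions still in force are Clause 3, Clause 4, Clause 6, and Clause 7.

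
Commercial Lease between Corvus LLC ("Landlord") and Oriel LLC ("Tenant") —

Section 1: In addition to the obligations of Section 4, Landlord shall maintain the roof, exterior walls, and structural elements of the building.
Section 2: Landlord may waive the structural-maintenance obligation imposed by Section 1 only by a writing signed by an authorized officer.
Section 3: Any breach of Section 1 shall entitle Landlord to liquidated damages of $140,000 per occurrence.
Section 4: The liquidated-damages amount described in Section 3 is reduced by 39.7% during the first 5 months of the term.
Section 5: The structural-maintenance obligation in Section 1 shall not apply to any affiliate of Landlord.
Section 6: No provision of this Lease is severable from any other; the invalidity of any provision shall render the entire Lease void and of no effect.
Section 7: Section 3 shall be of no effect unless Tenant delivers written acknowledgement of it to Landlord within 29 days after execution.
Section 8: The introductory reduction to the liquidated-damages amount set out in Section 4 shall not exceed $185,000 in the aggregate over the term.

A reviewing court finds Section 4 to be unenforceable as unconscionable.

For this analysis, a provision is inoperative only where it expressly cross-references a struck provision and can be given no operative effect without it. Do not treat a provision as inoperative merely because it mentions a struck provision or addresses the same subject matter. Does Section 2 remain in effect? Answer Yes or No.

No

Section 4 is struck. The whole of Section 8 is the aggregate cap on the introductory reduction to the liquidated-damages amount, defined by reference to Section 4, so Section 8 cannot stand once Section 4 is removed. Section 6 provides that the Lease is not severable, so the invalidity of any one provision voids the entire Lease. No provision of the Lease survives. Section 2 is among the inoperative provisions, so the answer is no.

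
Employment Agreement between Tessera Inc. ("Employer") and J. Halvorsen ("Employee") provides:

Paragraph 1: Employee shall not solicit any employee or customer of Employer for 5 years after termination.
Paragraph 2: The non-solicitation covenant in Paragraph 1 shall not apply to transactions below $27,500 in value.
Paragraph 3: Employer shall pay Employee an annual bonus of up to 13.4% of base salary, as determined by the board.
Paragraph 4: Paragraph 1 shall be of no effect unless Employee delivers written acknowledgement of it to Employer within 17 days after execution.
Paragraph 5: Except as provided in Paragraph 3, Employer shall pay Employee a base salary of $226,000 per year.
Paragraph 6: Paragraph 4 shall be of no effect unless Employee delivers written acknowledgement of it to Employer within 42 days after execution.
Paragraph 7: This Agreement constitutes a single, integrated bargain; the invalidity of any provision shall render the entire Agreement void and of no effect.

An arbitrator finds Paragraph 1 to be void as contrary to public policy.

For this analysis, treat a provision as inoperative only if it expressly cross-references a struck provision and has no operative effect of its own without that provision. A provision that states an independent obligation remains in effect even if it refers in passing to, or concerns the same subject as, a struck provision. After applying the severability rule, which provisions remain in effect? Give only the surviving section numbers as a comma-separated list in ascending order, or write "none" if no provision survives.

Paragraph 1 is struck. Paragraph 2 does nothing except set the carve-out from the non-solicitation covenant by reference to Paragraph 1; with Paragraph 1 gone it has no independent effect and is inoperative. The only function of Paragraph 4 is the acknowledgement condition for Paragraph 1, so it cannot stand once Paragraph 1 is removed. The only function of Paragraph 6 is the acknowledgement condition for Paragraph 4, so it cannot stand once Paragraph 4 is removed. Paragraph 7 provides that the Agreement is not severable, so the invalidity of any one provision voids the entire Agreement. No provision of the Agreement survives.

none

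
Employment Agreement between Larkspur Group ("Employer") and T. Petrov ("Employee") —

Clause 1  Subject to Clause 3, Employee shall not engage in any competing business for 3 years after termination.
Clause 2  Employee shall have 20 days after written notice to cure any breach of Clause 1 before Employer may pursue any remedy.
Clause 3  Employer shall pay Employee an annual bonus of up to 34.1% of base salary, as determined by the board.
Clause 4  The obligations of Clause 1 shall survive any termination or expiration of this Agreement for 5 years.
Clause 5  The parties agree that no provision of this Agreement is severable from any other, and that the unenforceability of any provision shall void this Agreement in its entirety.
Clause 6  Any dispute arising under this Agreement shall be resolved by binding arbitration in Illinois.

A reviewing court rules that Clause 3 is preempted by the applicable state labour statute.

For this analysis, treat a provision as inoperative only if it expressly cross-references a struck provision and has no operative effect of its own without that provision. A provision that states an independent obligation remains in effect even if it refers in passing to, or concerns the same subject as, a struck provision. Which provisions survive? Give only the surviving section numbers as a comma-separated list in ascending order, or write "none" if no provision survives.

Clause 3 is struck. No other provision's operative terms depend on Clause 3. Clause 5 provides that the Agreement is not severable, so the invalidity of any one provision voids the entire Agreement. No provision of the Agreement survives.

none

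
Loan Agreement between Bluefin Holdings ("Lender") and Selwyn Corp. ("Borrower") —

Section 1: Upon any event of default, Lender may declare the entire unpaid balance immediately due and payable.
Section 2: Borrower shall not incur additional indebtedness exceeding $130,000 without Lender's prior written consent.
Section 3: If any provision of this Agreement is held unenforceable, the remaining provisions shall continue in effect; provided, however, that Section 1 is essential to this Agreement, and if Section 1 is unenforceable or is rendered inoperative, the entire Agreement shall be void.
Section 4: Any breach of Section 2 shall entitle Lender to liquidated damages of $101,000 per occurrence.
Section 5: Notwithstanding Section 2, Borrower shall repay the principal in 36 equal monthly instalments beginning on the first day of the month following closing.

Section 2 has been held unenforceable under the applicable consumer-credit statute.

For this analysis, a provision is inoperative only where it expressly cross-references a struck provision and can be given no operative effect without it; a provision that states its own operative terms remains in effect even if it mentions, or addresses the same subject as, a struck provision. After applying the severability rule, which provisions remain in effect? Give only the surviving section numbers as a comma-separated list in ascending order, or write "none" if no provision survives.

Section 2 is struck. Section 4 has no operative effect of its own apart from Section 2 and is therefore inoperative. Although Section 5 refers to Section 2, its operative terms do not depend on Section 2, so it remains in effect. Section 3 makes Section 1 an essential term, but Section 1 is unaffected, so the severability proviso in Section 3 preserves the remaining provisions. The provisions still in force are Section 1, Section 3, and Section 5.

1, 3, 5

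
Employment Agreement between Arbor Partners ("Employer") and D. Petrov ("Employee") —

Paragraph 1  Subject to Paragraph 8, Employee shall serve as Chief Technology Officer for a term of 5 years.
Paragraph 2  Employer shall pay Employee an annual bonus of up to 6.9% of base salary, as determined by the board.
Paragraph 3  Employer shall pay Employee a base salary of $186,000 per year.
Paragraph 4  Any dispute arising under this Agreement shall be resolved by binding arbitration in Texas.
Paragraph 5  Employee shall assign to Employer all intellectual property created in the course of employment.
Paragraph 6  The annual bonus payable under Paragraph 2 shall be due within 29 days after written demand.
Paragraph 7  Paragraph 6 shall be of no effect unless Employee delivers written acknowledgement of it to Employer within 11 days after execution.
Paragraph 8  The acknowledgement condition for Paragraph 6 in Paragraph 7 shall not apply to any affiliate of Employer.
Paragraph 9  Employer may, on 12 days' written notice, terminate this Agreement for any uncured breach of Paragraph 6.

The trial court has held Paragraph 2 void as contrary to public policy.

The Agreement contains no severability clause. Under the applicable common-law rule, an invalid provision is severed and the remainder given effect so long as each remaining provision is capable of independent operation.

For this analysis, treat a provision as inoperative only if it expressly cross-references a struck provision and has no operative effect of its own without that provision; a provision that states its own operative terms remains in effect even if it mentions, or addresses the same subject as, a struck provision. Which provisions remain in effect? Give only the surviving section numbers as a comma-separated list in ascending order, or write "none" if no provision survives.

1, 3, 4, 5

Paragraph 2 is struck. Paragraph 6 does nothing except set the payment deadline for the annual bonus by reference to Paragraph 2; with Paragraph 2 gone it has no independent effect and is inoperative. Paragraph 7 operates only by reference to Paragraph 6, so it falls with Paragraph 6. Paragraph 9 merely fixes the termination right for breach of Paragraph 6; with Paragraph 6 gone it has nothing to operate on and falls away. Paragraph 8 does nothing except set the carve-out from the acknowledgement condition for Paragraph 6 by reference to Paragraph 7; with Paragraph 7 gone it has no independent effect and is inoperative. Although Paragraph 1 refers to Paragraph 8, its operative terms do not depend on Paragraph 8, so it remains in effect. Under the stated default rule, only provisions that cannot operate independently fall away; the rest are enforced. That leaves Paragraph 1, Paragraph 3, Paragraph 4, and Paragraph 5 in effect.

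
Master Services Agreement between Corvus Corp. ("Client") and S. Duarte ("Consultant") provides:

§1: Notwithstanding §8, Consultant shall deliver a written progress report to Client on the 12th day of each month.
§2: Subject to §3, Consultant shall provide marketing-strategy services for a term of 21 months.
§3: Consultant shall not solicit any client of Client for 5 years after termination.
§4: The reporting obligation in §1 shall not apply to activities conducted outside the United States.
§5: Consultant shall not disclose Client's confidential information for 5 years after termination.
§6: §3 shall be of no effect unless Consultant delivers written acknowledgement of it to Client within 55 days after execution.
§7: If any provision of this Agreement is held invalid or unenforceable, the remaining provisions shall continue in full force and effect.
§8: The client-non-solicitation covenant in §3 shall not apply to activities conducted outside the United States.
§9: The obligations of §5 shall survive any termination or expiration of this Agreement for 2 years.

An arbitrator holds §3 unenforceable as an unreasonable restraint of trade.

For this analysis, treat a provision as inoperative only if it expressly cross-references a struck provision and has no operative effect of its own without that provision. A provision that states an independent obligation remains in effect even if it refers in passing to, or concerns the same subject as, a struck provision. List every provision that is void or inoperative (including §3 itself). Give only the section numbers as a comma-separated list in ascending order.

3, 6, 8

§3 is struck. §6 operates only by reference to §3, so it falls with §3. The whole of §8 is the carve-out from the client-non-solicitation covenant, defined by reference to §3, so §8 cannot stand once §3 is removed. §1 mentions §8 but its own obligation stands independently of §8, so §1 is not affected. §2 mentions §3 but its own obligation stands independently of §3, so §2 is not affected. §7 is a severability clause and preserves every provision that can still be given independent effect. That leaves §1, §2, §4, §5, §7, and §9 in effect.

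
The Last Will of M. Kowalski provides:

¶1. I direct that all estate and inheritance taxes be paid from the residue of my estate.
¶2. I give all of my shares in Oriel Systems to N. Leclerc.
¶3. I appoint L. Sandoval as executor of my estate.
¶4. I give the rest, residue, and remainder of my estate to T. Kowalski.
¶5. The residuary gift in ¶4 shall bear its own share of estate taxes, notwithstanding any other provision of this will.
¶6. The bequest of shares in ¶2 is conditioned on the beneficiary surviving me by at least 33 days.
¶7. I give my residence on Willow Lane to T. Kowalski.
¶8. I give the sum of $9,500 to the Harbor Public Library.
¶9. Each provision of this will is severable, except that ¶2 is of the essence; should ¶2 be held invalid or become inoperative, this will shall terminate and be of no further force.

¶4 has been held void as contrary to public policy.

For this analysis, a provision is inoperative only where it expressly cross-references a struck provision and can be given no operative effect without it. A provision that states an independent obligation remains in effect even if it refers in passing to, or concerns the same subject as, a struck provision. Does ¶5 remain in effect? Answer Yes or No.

¶4 is struck. The only function of ¶5 is the tax charge on ¶4, so it cannot stand once ¶4 is removed. ¶9 makes ¶2 an essential term, but ¶2 is unaffected, so the severability proviso in ¶9 preserves the remaining provisions. That leaves ¶1, ¶2, ¶3, ¶6, ¶7, ¶8, and ¶9 in effect. ¶5 is among the inoperative provisions, so the answer is no.

No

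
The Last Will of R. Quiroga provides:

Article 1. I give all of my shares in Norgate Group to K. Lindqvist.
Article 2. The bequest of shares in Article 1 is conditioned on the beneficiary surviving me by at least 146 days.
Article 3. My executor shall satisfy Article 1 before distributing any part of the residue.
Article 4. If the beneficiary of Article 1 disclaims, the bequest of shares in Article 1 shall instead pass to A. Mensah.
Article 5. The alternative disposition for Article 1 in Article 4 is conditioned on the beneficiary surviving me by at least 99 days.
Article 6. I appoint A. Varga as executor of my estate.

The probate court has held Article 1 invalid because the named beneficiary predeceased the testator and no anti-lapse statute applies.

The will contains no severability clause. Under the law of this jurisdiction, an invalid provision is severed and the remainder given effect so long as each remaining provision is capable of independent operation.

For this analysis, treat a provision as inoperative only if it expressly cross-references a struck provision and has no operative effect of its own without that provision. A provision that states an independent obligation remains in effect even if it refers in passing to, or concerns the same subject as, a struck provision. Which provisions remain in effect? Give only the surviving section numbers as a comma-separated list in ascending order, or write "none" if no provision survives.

6

Article 1 is struck. Article 2 merely fixes the survivorship condition on Article 1; with Article 1 gone it has nothing to operate on and falls away. Article 3 operates only by reference to Article 1, so it falls with Article 1. Article 4 operates only by reference to Article 1, so it falls with Article 1. Article 5 has no operative effect of its own apart from Article 4 and is therefore inoperative. With no severability clause, the stated default rule severs what cannot stand and enforces each remaining provision that can operate on its own. Only Article 6 remains in effect.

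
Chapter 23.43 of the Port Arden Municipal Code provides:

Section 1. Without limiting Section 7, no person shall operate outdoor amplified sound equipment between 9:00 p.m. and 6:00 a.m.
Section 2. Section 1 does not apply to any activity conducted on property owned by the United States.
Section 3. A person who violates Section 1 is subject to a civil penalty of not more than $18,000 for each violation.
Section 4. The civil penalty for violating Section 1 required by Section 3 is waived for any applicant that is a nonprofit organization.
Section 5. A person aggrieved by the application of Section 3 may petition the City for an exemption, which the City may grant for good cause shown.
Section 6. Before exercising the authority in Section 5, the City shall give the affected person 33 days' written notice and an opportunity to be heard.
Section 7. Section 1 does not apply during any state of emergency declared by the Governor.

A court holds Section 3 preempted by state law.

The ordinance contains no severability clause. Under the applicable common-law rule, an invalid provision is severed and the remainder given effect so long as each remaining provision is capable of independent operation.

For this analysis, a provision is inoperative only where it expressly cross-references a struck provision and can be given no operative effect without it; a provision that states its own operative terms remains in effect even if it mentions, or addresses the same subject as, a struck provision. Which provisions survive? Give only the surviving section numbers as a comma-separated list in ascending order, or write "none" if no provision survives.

Section 3 is struck. Section 4 operates only by reference to Section 3, so it falls with Section 3. Section 5 has no operative effect of its own apart from Section 3 and is therefore inoperative. The only function of Section 6 is the notice-and-hearing requirement for Section 5, so it cannot stand once Section 5 is removed. With no severability clause, the stated default rule severs what cannot stand and enforces each remaining provision that can operate on its own. That leaves Section 1, Section 2, and Section 7 in effect.

1, 2, 7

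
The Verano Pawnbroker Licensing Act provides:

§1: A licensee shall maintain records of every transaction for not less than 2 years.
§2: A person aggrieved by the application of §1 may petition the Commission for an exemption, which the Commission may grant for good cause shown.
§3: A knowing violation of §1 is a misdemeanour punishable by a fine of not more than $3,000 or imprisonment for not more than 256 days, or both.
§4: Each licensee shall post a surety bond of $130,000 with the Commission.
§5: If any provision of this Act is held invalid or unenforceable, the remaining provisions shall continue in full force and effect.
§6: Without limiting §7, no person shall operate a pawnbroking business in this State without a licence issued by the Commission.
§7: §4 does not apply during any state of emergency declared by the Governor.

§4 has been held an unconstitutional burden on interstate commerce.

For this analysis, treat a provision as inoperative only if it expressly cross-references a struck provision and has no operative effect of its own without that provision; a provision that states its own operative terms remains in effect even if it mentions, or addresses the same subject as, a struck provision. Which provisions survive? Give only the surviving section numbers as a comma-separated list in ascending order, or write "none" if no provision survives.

§4 is struck. The only function of §7 is the emergency suspension of §4, so it cannot stand once §4 is removed. Although §6 refers to §7, its operative terms do not depend on §7, so it remains in effect. §5 is a severability clause and preserves every provision that can still be given independent effect. §1, §2, §3, §5, and §6 remain in effect.

1, 2, 3, 5, 6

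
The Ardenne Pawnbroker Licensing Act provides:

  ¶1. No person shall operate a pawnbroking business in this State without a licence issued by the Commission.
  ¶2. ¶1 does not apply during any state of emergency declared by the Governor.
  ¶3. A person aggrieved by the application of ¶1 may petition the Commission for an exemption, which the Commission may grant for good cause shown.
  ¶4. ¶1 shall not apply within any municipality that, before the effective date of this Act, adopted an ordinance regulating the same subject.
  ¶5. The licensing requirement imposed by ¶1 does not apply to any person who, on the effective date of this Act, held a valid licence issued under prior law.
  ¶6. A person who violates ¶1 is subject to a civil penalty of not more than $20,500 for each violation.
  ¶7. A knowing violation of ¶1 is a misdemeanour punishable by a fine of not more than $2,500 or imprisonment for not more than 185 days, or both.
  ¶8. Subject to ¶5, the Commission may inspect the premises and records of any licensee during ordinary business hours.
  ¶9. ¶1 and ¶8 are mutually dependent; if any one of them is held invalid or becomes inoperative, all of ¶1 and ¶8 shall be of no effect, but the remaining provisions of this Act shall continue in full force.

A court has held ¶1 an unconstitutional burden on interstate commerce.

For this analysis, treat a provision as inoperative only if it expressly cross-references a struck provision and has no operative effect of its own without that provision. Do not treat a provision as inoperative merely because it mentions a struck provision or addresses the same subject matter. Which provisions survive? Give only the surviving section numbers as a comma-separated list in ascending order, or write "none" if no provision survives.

9

¶1 is struck. ¶2 merely fixes the emergency suspension of ¶1; with ¶1 gone it has nothing to operate on and falls away. ¶3 operates only by reference to ¶1, so it falls with ¶1. ¶4 has no operative effect of its own apart from ¶1 and is therefore inoperative. The only function of ¶5 is the grandfather exemption from ¶1, so it cannot stand once ¶1 is removed. ¶6 has no operative effect of its own apart from ¶1 and is therefore inoperative. ¶7 merely fixes the criminal penalty for violating ¶1; with ¶1 gone it has nothing to operate on and falls away. ¶9 declares ¶1 and ¶8 mutually dependent; since one of them has fallen, all of them are of no effect. That brings down ¶8 as well. The remainder continues in force under ¶9. Only ¶9 remains in effect.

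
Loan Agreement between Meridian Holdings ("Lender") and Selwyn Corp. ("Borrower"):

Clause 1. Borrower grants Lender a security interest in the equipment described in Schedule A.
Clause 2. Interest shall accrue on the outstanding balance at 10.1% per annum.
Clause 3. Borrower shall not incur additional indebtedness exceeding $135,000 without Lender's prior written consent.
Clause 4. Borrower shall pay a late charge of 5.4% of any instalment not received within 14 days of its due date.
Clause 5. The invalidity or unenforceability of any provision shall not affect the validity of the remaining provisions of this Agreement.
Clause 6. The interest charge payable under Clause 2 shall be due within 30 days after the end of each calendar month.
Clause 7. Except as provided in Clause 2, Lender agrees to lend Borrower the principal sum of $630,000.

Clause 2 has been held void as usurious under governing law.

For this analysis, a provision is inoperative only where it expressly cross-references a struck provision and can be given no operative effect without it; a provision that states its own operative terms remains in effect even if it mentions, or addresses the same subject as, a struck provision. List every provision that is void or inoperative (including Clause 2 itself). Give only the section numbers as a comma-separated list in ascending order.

2, 6

Clause 2 is struck. Clause 6 operates only by reference to Clause 2, so it falls with Clause 2. Although Clause 7 refers to Clause 2, its operative terms do not depend on Clause 2, so it remains in effect. Under the severability clause in Clause 5, the remaining provisions continue in force. Clause 1, Clause 3, Clause 4, Clause 5, and Clause 7 remain in effect.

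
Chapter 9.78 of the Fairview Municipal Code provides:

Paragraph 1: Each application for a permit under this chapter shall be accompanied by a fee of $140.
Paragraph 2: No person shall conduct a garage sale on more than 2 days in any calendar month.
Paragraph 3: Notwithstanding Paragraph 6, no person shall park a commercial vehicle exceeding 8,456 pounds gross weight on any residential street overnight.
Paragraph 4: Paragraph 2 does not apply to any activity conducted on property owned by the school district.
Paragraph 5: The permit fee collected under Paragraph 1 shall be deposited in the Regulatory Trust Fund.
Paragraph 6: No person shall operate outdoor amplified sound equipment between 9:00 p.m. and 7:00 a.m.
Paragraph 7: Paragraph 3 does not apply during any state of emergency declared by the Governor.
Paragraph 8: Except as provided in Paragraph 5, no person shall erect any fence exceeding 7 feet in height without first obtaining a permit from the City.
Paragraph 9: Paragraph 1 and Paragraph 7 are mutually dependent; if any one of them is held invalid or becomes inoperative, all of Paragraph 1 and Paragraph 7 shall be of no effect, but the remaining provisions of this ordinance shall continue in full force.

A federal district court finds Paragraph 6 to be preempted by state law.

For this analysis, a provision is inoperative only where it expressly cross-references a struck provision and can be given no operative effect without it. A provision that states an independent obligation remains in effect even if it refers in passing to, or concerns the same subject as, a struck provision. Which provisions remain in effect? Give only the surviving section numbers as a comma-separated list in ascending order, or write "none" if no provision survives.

Paragraph 6 is struck. Although Paragraph 3 refers to Paragraph 6, its operative terms do not depend on Paragraph 6, so it remains in effect. No other provision's operative terms depend on Paragraph 6. Paragraph 9 ties Paragraph 1 and Paragraph 7 together, but none of those is affected here; the remaining provisions continue in force under Paragraph 9. Paragraph 1, Paragraph 2, Paragraph 3, Paragraph 4, Paragraph 5, Paragraph 7, Paragraph 8, and Paragraph 9 remain in effect.

1, 2, 3, 4, 5, 7, 8, 9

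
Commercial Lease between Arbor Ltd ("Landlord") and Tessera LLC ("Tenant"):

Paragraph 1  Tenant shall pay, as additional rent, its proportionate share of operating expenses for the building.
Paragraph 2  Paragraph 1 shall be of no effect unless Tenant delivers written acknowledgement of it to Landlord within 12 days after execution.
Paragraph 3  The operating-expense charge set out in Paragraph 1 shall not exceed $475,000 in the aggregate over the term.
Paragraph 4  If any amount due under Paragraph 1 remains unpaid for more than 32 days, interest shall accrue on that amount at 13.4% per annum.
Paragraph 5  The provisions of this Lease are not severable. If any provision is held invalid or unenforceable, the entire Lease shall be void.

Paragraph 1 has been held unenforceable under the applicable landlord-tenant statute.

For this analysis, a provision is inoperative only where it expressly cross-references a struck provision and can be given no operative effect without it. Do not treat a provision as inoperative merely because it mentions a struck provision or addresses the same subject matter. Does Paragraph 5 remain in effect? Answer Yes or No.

Paragraph 1 is struck. Paragraph 2 has no operative effect of its own apart from Paragraph 1 and is therefore inoperative. Paragraph 3 does nothing except set the aggregate cap on the operating-expense charge by reference to Paragraph 1; with Paragraph 1 gone it has no independent effect and is inoperative. Paragraph 4 does nothing except set the default interest on the operating-expense charge by reference to Paragraph 1; with Paragraph 1 gone it has no independent effect and is inoperative. Paragraph 5 provides that the Lease is not severable, so the invalidity of any one provision voids the entire Lease. No provision of the Lease survives. Paragraph 5 is among the inoperative provisions, so the answer is no.

No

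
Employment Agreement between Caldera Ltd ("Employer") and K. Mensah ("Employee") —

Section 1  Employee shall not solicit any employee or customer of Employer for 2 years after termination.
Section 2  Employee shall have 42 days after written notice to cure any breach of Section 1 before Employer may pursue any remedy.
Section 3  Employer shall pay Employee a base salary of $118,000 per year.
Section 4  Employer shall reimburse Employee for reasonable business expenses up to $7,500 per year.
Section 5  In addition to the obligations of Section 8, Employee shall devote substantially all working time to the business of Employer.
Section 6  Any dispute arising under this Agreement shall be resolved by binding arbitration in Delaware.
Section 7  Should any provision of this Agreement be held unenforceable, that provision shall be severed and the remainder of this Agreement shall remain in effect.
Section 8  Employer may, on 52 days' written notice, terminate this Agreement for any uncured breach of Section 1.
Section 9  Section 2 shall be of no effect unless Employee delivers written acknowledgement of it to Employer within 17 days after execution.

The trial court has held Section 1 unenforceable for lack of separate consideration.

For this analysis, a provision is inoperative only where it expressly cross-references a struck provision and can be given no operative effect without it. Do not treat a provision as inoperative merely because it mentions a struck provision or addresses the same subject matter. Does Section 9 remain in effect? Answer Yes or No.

Section 1 is struck. Section 2 has no operative effect of its own apart from Section 1 and is therefore inoperative. Section 8 merely fixes the termination right for breach of Section 1; with Section 1 gone it has nothing to operate on and falls away. Section 9 operates only by reference to Section 2, so it falls with Section 2. Section 5 mentions Section 8 but its own obligation stands independently of Section 8, so Section 5 is not affected. Section 7 is a severability clause and preserves every provision that can still be given independent effect. That leaves Section 3, Section 4, Section 5, Section 6, and Section 7 in effect. Section 9 is among the inoperative provisions, so the answer is no.

No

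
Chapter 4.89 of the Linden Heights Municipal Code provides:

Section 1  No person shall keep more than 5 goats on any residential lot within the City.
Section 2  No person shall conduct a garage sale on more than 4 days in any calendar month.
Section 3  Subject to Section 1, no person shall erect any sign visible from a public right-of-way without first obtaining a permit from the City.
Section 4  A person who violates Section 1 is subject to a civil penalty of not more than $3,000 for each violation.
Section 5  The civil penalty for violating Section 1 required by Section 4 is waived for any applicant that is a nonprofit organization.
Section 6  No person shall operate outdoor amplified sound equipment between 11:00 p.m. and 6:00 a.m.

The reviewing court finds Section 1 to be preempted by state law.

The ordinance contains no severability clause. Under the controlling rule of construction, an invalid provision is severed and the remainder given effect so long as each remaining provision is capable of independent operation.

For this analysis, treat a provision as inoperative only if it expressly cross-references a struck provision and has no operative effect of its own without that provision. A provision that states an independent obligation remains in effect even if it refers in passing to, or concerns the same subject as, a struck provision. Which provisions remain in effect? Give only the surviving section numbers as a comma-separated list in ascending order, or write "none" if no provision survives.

2, 3, 6

Section 1 is struck. Section 4 has no operative effect of its own apart from Section 1 and is therefore inoperative. The whole of Section 5 is the nonprofit waiver of the civil penalty for violating Section 1, defined by reference to Section 4, so Section 5 cannot stand once Section 4 is removed. Although Section 3 refers to Section 1, its operative terms do not depend on Section 1, so it remains in effect. Under the stated default rule, only provisions that cannot operate independently fall away; the rest are enforced. That leaves Section 2, Section 3, and Section 6 in effect.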